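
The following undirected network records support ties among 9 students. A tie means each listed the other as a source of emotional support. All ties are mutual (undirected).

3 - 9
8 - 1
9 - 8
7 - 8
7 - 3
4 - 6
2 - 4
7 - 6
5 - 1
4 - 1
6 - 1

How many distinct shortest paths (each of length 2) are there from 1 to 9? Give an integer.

The shortest distance is 2, and the only length-2 path is 1–8–9. So there is exactly 1 shortest path.

1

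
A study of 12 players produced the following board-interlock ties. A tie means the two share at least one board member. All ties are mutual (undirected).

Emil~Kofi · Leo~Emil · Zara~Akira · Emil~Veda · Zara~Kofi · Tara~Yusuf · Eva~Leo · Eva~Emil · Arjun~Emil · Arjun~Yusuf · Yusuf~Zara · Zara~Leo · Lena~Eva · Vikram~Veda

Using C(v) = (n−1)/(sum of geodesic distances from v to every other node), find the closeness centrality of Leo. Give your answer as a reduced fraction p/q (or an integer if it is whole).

Distances from Leo: Akira:2, Arjun:2, Emil:1, Eva:1, Kofi:2, Lena:2, Tara:3, Veda:2, Vikram:3, Yusuf:2, Zara:1. Sum = 21.
n = 12, so closeness = 11/21.

11/21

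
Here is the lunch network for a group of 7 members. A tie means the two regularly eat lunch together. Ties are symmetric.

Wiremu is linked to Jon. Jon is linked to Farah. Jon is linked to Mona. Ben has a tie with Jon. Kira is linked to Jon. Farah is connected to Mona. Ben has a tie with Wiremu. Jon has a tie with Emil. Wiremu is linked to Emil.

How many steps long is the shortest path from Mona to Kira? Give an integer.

2

One shortest route is Mona – Jon – Kira, which uses 2 edges, and Mona and Kira are not directly tied, so nothing shorter exists. So d(Mona,Kira) = 2.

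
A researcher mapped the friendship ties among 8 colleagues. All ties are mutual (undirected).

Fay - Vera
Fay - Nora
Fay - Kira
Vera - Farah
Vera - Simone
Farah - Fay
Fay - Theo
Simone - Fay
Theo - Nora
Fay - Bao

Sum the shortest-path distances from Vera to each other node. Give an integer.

11

Distances from Vera: Bao:2, Farah:1, Fay:1, Kira:2, Nora:2, Simone:1, Theo:2.
Sum = 2 + 1 + 1 + 2 + 2 + 1 + 2 = 11.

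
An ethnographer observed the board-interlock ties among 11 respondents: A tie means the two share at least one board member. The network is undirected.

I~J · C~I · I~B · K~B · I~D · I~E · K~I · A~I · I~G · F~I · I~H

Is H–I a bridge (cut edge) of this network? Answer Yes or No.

Yes

Without the H–I edge there is no alternate route between H and I, so the network disconnects. It is a bridge.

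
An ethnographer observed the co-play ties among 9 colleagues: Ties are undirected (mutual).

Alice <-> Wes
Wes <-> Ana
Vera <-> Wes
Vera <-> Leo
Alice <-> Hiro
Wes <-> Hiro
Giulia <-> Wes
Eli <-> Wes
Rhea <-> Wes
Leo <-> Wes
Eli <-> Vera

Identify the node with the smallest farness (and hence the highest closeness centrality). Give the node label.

Wes

Farness (sum of distances to all others) for each node — Alice:14, Ana:15, Eli:14, Giulia:15, Hiro:14, Leo:14, Rhea:15, Vera:13, Wes:8.
The smallest farness is 8, for Wes, so Wes has the highest closeness.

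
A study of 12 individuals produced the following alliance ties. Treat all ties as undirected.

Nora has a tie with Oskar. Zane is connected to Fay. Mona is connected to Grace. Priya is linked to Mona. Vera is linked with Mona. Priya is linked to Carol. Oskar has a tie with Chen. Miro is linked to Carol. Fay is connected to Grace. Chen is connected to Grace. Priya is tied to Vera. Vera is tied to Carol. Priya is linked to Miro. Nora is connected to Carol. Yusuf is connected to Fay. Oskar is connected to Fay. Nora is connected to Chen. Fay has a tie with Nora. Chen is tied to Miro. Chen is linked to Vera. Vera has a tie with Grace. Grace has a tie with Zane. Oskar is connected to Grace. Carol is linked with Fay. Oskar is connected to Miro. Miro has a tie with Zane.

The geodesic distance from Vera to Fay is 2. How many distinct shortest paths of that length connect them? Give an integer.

2

The shortest distance is 2. The length-2 paths are: Vera–Grace–Fay; Vera–Carol–Fay.
That gives 2 distinct shortest paths.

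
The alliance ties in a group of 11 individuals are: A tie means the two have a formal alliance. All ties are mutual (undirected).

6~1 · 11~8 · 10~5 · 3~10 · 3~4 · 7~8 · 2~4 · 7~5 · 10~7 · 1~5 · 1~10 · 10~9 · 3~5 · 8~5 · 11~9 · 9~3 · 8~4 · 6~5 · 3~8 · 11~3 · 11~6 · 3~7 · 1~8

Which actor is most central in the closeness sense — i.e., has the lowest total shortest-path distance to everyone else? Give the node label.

Farness (sum of distances to all others) for each node — 1:17, 2:27, 3:13, 4:18, 5:15, 6:20, 7:17, 8:14, 9:18, 10:16, 11:17.
The smallest farness is 13, for 3, so 3 has the highest closeness.

3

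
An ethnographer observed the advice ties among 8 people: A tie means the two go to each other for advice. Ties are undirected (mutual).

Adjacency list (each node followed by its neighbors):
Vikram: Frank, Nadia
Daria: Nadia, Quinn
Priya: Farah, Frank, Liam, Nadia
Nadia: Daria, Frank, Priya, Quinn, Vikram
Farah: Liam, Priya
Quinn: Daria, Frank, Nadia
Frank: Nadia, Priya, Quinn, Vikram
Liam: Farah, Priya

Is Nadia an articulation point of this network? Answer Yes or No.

No

Even without Nadia, every remaining node can still reach every other (the residual graph is connected), so Nadia is not a cut vertex.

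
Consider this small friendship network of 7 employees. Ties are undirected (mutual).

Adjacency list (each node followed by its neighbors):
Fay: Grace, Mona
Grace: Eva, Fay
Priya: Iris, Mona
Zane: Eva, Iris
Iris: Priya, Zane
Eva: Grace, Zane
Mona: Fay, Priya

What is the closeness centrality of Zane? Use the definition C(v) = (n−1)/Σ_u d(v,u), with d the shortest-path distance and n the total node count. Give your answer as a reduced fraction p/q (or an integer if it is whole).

1/2

Distances from Zane: Eva:1, Fay:3, Grace:2, Iris:1, Mona:3, Priya:2. Sum = 12.
n = 7, so closeness = 6/12 = 1/2.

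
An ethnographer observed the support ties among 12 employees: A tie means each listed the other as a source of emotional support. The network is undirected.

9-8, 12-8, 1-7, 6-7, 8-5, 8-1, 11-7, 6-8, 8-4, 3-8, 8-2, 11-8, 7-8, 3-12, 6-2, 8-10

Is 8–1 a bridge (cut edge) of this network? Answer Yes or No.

No

Even without that edge, 8 still reaches 1 via 8 – 7 – 1, so the network stays connected. Not a bridge.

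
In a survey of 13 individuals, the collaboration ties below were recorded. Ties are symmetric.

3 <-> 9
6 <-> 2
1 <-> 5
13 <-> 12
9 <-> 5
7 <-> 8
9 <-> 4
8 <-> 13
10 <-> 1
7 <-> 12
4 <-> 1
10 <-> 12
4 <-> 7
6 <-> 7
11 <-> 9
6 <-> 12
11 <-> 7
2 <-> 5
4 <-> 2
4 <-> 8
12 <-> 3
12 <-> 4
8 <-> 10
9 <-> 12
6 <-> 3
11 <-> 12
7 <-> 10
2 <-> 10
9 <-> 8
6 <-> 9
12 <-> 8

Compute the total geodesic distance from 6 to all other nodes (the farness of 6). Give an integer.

20

Distances from 6: 1:3, 2:1, 3:1, 4:2, 5:2, 7:1, 8:2, 9:1, 10:2, 11:2, 12:1, 13:2.
Sum = 3 + 1 + 1 + 2 + 2 + 1 + 2 + 1 + 2 + 2 + 1 + 2 = 20.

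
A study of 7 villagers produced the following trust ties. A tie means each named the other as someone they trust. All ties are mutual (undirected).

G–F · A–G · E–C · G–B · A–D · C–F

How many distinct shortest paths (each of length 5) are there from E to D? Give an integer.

1

The shortest distance is 5, and the only length-5 path is E–C–F–G–A–D. So there is exactly 1 shortest path.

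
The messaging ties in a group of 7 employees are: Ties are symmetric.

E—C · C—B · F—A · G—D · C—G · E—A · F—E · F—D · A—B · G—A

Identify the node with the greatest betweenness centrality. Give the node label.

A

Unnormalized betweenness of each node: A:11/3, B:1/3, C:11/6, D:1/2, E:4/3, F:11/6, G:5/2.
A has the largest value, 11/3, making it the main broker — the node through which the most shortest paths run.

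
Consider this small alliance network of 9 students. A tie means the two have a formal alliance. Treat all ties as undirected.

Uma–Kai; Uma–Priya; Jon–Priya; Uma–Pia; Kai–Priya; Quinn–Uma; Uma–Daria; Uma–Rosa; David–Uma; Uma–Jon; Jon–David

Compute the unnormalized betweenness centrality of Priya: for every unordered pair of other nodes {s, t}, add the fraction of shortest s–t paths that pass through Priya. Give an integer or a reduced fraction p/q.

1/2

Pairs whose geodesics pass through Priya — Jon–Kai: 1/2.
All other pairs contribute 0.
Summing the contributions gives betweenness(Priya) = 1/2.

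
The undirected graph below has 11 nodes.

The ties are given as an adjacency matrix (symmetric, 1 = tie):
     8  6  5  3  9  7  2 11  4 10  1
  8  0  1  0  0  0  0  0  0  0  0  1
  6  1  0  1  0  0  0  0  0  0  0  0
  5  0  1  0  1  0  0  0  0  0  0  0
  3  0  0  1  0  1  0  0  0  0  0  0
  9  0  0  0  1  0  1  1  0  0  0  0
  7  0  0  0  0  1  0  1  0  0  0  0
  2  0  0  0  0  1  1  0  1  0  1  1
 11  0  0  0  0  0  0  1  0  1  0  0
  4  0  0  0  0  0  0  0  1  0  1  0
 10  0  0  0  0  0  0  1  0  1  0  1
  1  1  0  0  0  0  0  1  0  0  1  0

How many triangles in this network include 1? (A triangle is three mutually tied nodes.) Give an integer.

1's neighbors: 2, 8, and 10.
Neighbor pairs that are themselves tied: 1–2–10. Each forms one triangle with 1, for 1 in total.

1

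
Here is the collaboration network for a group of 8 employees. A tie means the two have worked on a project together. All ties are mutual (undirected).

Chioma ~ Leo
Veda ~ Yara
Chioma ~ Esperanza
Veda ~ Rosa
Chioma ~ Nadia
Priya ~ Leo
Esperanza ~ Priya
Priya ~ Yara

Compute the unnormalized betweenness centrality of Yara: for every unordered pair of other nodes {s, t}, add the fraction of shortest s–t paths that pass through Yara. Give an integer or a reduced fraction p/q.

10

Pairs whose geodesics pass through Yara — Veda–Priya: 1; Veda–Chioma: 2/2; Veda–Leo: 1; Veda–Esperanza: 1; Veda–Nadia: 2/2; Priya–Rosa: 1; Rosa–Chioma: 2/2; Rosa–Leo: 1; Rosa–Esperanza: 1; Rosa–Nadia: 2/2.
All other pairs contribute 0.
Summing the contributions gives betweenness(Yara) = 10.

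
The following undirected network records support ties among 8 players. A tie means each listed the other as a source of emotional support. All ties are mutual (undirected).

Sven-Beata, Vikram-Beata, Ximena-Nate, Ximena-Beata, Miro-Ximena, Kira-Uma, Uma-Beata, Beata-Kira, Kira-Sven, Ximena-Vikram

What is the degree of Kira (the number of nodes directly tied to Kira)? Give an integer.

3

Kira is directly tied to Beata, Sven, and Uma. That is 3 neighbors, so the degree of Kira is 3.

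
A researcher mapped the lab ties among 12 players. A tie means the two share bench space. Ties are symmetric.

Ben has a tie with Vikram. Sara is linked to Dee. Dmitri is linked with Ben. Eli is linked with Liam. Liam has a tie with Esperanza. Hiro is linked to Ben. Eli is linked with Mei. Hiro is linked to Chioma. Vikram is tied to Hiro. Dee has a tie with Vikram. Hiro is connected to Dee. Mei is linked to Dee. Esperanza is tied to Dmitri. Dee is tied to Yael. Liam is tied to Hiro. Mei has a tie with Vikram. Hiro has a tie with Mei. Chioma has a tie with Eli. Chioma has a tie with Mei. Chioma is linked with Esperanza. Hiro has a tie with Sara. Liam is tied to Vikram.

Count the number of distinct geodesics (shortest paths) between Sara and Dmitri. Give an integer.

1

The shortest distance is 3, and the only length-3 path is Sara–Hiro–Ben–Dmitri. So there is exactly 1 shortest path.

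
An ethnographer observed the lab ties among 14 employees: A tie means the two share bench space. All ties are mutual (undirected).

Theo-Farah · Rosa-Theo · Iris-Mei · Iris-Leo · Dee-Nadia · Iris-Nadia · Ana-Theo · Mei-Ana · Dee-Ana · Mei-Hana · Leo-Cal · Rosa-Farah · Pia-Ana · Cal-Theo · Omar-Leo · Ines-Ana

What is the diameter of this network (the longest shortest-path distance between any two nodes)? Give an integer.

Eccentricity of each node (its greatest distance to any other): Ana:4, Cal:4, Dee:4, Farah:4, Hana:4, Ines:5, Iris:4, Leo:4, Mei:3, Nadia:4, Omar:5, Pia:5, Rosa:4, Theo:3.
The maximum eccentricity is 5, realized for instance by the pair Pia–Omar via Pia – Ana – Mei – Iris – Leo – Omar. So the diameter is 5.

5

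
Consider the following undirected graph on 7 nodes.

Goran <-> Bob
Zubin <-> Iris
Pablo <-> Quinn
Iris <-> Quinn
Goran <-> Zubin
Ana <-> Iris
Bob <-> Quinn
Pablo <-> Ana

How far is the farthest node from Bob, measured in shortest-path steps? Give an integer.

3

Distances from Bob: Ana:3, Goran:1, Iris:2, Pablo:2, Quinn:1, Zubin:2.
The largest is 3 (to Ana), so the eccentricity of Bob is 3.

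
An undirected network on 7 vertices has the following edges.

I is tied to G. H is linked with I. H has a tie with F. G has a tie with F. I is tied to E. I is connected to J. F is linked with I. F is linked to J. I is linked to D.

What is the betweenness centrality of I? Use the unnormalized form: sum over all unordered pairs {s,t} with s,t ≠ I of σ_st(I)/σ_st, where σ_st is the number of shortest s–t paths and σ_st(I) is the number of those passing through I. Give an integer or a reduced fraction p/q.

21/2

Pairs whose geodesics pass through I — F–E: 1; F–D: 1; G–H: 1/2; G–E: 1; G–D: 1; G–J: 1/2; H–E: 1; H–D: 1; H–J: 1/2; E–D: 1; E–J: 1; D–J: 1.
All other pairs contribute 0.
Summing the contributions gives betweenness(I) = 21/2.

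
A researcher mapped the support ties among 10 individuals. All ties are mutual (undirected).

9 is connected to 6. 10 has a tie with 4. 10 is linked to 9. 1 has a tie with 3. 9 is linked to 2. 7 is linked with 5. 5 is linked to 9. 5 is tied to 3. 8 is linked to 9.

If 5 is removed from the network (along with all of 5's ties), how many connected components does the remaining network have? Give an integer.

Without 5, the remaining ties split the others into: {1, 3}; {7}; {2, 4, 6, 8, 9, 10}.
That's 3 separate components.

3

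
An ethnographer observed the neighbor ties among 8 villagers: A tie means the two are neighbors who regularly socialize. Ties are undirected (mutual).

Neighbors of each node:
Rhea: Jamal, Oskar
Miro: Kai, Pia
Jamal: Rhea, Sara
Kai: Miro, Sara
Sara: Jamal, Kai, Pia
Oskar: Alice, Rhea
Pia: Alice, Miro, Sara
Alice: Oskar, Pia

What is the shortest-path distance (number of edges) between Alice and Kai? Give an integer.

3

One shortest route is Alice – Pia – Sara – Kai, which uses 3 edges, and at distance 2 from Alice we only reach {Miro, Rhea, Sara}, which does not include Kai. So d(Alice,Kai) = 3.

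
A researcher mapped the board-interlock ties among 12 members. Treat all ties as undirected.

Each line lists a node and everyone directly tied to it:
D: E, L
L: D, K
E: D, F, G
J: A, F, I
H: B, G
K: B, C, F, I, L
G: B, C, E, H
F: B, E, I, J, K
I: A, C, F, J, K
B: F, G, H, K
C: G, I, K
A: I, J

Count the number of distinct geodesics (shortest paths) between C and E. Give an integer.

1

The shortest distance is 2, and the only length-2 path is C–G–E. So there is exactly 1 shortest path.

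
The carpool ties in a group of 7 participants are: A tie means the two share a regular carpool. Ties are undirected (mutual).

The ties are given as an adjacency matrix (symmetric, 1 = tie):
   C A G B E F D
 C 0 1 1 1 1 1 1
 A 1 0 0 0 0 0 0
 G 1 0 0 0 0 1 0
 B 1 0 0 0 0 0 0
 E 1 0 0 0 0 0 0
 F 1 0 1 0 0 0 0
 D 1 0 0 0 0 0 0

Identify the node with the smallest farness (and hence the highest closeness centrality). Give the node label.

Farness (sum of distances to all others) for each node — A:11, B:11, C:6, D:11, E:11, F:10, G:10.
The smallest farness is 6, for C, so C has the highest closeness.

C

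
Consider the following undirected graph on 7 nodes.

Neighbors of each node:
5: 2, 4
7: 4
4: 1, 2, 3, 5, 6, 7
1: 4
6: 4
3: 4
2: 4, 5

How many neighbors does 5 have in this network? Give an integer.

5 is directly tied to 2 and 4. That is 2 neighbors, so the degree of 5 is 2.

2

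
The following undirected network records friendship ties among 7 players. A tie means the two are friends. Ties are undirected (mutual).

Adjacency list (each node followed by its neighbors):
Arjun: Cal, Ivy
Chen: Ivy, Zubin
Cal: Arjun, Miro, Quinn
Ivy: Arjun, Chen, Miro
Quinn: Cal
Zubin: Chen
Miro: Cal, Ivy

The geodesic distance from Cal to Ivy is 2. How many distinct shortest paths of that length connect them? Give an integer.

The shortest distance is 2. The length-2 paths are: Cal–Miro–Ivy; Cal–Arjun–Ivy.
That gives 2 distinct shortest paths.

2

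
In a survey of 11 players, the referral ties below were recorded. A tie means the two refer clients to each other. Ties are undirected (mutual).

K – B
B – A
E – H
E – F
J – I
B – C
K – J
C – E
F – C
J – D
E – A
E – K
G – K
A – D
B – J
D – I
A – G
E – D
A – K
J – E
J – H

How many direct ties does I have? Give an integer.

2

I is directly tied to D and J. That is 2 neighbors, so the degree of I is 2.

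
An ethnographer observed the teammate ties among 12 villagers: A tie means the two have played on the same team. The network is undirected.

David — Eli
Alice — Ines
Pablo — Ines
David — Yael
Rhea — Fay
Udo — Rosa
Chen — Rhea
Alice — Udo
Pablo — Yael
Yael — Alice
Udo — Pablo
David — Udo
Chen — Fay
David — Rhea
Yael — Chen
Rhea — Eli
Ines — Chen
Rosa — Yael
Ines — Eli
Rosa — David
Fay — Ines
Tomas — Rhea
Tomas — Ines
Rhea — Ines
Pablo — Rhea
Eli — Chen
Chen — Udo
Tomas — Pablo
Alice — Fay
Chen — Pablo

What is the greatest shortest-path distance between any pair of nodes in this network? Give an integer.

3

Eccentricity of each node (its greatest distance to any other): Alice:2, Chen:2, David:2, Eli:2, Fay:3, Ines:3, Pablo:2, Rhea:2, Rosa:3, Tomas:3, Udo:2, Yael:2.
The maximum eccentricity is 3, realized for instance by the pair Ines–Rosa via Ines – Alice – Yael – Rosa. So the diameter is 3.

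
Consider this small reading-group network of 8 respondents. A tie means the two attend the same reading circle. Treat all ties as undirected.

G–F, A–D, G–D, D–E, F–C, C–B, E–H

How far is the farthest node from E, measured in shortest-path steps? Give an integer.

5

Distances from E: A:2, B:5, C:4, D:1, F:3, G:2, H:1.
The largest is 5 (to B), so the eccentricity of E is 5.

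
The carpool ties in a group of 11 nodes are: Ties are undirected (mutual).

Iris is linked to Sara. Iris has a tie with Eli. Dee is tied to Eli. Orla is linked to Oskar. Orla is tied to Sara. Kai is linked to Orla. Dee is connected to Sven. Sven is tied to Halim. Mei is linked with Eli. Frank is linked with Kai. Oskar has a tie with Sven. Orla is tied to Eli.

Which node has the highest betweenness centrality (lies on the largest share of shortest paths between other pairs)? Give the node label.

Orla

Unnormalized betweenness of each node: Dee:6, Eli:18, Frank:0, Halim:0, Iris:3/2, Kai:9, Mei:0, Orla:47/2, Oskar:8, Sara:2, Sven:10.
Orla has the largest value, 47/2, making it the main broker — the node through which the most shortest paths run.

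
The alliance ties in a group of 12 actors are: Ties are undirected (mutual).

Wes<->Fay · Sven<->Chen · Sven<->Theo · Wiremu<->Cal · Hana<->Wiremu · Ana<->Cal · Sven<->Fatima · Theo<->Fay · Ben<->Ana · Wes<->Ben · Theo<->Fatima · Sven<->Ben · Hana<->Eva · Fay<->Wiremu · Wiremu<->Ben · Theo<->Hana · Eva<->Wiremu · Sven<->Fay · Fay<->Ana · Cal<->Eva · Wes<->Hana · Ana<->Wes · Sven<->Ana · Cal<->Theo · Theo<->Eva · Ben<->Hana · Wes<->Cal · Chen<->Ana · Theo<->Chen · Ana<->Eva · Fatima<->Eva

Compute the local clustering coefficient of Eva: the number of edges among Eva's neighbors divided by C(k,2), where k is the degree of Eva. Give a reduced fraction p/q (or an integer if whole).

2/5

Eva's neighbors: Ana, Cal, Fatima, Hana, Theo, and Wiremu (k = 6).
Possible neighbor pairs: C(6,2) = 15. Edges among them: Ana–Cal, Cal–Theo, Cal–Wiremu, Fatima–Theo, Hana–Theo, Hana–Wiremu → e = 6.
Clustering(Eva) = 6/15 = 2/5.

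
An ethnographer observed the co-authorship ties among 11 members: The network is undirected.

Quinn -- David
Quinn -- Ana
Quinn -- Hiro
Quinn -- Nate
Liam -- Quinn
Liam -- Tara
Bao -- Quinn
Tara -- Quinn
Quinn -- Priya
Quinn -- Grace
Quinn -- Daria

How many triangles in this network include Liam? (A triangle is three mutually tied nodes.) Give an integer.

1

Liam's neighbors: Quinn and Tara.
Neighbor pairs that are themselves tied: Liam–Quinn–Tara. Each forms one triangle with Liam, for 1 in total.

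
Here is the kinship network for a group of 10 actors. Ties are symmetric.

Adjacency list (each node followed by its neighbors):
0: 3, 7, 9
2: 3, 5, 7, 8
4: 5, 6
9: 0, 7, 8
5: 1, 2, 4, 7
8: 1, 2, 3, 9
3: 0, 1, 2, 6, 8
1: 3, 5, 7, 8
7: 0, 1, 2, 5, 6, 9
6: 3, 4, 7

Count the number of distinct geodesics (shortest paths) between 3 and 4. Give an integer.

The shortest distance is 2, and the only length-2 path is 3–6–4. So there is exactly 1 shortest path.

1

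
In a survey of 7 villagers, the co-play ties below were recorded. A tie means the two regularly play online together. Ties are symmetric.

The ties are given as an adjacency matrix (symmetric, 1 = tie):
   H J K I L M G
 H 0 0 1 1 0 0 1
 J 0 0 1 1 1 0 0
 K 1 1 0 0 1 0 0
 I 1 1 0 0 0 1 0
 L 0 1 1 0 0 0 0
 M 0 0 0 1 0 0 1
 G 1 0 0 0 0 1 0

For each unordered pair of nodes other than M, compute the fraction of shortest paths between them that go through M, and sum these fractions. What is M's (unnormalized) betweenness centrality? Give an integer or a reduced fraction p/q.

Pairs whose geodesics pass through M — J–G: 1/3; I–G: 1/2.
All other pairs contribute 0.
Summing the contributions gives betweenness(M) = 5/6.

5/6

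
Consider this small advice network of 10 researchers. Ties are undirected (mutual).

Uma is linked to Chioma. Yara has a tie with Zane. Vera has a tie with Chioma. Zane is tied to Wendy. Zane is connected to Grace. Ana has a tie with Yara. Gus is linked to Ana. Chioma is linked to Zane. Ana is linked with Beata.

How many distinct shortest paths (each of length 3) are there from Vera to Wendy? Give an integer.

1

The shortest distance is 3, and the only length-3 path is Vera–Chioma–Zane–Wendy. So there is exactly 1 shortest path.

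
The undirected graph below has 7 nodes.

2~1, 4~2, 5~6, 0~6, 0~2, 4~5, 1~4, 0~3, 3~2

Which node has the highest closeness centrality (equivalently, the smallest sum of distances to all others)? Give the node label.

2

Farness (sum of distances to all others) for each node — 0:9, 1:11, 2:8, 3:11, 4:9, 5:11, 6:11.
The smallest farness is 8, for 2, so 2 has the highest closeness.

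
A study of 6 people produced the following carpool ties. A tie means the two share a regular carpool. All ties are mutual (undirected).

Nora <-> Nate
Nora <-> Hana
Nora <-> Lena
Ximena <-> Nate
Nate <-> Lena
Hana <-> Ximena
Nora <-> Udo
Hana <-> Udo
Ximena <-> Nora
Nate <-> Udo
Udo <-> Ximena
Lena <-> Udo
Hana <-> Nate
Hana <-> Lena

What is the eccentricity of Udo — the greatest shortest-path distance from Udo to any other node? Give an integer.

Distances from Udo: Hana:1, Lena:1, Nate:1, Nora:1, Ximena:1.
The largest is 1 (to Lena, Nora, Ximena, Nate, and Hana), so the eccentricity of Udo is 1.

1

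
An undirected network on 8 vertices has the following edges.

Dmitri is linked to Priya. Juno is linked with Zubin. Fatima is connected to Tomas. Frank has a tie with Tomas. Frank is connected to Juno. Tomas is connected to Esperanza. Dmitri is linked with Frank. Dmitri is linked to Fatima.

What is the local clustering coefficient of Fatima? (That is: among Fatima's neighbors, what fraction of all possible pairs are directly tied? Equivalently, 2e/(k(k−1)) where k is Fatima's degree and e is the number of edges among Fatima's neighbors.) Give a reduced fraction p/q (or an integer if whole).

Fatima's neighbors: Dmitri and Tomas (k = 2).
Possible neighbor pairs: C(2,2) = 1. Edges among them: none → e = 0.
Clustering(Fatima) = 0/1.

0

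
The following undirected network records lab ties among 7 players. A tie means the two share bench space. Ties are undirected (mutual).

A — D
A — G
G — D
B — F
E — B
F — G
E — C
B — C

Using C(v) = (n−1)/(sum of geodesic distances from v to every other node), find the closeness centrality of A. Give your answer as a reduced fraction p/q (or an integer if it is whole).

2/5

Distances from A: B:3, C:4, D:1, E:4, F:2, G:1. Sum = 15.
n = 7, so closeness = 6/15 = 2/5.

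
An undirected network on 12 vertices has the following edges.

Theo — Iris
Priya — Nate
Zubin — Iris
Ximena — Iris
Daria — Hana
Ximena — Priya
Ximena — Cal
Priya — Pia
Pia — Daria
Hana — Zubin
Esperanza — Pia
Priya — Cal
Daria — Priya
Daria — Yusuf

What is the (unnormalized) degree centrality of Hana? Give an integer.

Hana is directly tied to Daria and Zubin. That is 2 neighbors, so the degree of Hana is 2.

2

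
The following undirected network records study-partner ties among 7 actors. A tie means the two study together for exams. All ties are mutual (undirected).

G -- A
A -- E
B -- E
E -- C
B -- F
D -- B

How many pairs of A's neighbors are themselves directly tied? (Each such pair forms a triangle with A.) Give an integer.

0

A's neighbors are E and G, but none of them are tied to each other, so no triangle contains A.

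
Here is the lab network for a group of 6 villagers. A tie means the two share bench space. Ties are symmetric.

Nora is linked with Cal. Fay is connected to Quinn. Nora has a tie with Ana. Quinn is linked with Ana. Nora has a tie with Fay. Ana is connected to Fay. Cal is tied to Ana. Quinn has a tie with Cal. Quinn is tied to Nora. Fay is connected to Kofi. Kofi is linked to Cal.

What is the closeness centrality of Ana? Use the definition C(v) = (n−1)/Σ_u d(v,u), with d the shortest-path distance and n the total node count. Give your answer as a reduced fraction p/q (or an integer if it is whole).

5/6

Distances from Ana: Cal:1, Fay:1, Kofi:2, Nora:1, Quinn:1. Sum = 6.
n = 6, so closeness = 5/6.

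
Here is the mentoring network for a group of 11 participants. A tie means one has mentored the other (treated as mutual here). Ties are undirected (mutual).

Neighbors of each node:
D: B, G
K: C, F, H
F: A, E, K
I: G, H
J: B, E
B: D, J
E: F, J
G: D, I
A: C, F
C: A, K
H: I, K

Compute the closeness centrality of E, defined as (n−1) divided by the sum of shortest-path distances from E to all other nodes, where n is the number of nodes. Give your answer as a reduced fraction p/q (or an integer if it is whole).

Distances from E: A:2, B:2, C:3, D:3, F:1, G:4, H:3, I:4, J:1, K:2. Sum = 25.
n = 11, so closeness = 10/25 = 2/5.

2/5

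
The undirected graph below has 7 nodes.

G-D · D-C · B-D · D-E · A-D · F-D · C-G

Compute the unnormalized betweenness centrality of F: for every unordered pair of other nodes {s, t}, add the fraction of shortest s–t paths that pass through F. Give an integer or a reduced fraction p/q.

0

No shortest path between any pair of other nodes passes through F.
Summing the contributions gives betweenness(F) = 0.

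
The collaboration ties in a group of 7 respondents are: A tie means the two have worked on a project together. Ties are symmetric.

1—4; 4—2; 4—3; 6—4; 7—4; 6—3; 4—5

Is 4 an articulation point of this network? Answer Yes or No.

Yes

Removing 4 leaves {7} with no path to {3 and 6}, so the network splits into 5 components. 4 is a cut vertex.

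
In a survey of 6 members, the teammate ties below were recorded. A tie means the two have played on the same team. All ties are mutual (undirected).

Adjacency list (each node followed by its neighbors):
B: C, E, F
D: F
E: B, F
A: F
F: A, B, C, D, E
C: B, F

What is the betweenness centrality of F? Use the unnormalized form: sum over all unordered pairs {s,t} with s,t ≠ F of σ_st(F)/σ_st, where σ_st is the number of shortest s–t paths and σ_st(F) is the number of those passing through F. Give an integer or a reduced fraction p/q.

Pairs whose geodesics pass through F — B–D: 1; B–A: 1; D–C: 1; D–A: 1; D–E: 1; C–A: 1; C–E: 1/2; A–E: 1.
All other pairs contribute 0.
Summing the contributions gives betweenness(F) = 15/2.

15/2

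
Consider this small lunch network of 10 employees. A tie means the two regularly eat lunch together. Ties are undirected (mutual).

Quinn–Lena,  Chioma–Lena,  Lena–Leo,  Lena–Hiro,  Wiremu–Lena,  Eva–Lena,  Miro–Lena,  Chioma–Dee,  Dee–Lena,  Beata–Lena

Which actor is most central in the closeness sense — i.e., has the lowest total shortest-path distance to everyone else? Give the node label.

Lena

Farness (sum of distances to all others) for each node — Beata:17, Chioma:16, Dee:16, Eva:17, Hiro:17, Lena:9, Leo:17, Miro:17, Quinn:17, Wiremu:17.
The smallest farness is 9, for Lena, so Lena has the highest closeness.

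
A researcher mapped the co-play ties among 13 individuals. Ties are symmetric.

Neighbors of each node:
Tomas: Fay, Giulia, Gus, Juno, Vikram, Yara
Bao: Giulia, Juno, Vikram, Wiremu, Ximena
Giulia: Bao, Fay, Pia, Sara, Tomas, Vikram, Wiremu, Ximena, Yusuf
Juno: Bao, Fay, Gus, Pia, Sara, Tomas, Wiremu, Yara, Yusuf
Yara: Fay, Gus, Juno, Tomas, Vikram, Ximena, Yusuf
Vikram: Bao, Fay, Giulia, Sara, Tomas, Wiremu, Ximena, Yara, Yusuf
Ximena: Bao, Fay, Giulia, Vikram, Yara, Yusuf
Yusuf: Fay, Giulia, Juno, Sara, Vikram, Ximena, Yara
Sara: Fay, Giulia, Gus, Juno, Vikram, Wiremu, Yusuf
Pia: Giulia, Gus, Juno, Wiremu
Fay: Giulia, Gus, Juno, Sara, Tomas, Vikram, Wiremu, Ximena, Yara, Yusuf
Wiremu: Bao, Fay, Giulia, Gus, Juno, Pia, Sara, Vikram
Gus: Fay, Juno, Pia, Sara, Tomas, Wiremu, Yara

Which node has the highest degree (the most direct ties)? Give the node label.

Degrees — Bao:5, Fay:10, Giulia:9, Gus:7, Juno:9, Pia:4, Sara:7, Tomas:6, Vikram:9, Wiremu:8, Ximena:6, Yara:7, Yusuf:7.
The maximum is 10, attained only by Fay.

Fay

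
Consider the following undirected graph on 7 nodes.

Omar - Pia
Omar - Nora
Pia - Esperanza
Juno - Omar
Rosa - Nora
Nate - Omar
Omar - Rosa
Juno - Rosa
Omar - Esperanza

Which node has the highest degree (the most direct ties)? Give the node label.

Omar

Degrees — Esperanza:2, Juno:2, Nate:1, Nora:2, Omar:6, Pia:2, Rosa:3.
The maximum is 6, attained only by Omar.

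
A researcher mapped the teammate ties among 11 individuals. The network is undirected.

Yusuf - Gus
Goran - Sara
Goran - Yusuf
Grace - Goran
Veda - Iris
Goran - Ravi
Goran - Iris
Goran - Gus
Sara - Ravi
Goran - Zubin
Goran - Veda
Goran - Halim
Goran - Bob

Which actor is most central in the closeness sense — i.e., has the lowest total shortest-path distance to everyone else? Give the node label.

Goran

Farness (sum of distances to all others) for each node — Bob:19, Goran:10, Grace:19, Gus:18, Halim:19, Iris:18, Ravi:18, Sara:18, Veda:18, Yusuf:18, Zubin:19.
The smallest farness is 10, for Goran, so Goran has the highest closeness.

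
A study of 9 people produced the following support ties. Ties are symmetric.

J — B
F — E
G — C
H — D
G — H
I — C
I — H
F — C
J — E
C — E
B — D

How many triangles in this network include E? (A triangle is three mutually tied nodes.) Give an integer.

E's neighbors: C, F, and J.
Neighbor pairs that are themselves tied: E–C–F. Each forms one triangle with E, for 1 in total.

1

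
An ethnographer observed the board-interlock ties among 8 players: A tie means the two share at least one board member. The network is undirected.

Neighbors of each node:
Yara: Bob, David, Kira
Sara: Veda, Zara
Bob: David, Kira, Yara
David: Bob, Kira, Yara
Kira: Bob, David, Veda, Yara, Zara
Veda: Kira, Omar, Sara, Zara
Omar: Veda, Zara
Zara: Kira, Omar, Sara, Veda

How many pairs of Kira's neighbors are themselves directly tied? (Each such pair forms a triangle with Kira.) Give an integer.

4

Kira's neighbors: Bob, David, Veda, Yara, and Zara.
Neighbor pairs that are themselves tied: Kira–Bob–David; Kira–Bob–Yara; Kira–David–Yara; Kira–Veda–Zara. Each forms one triangle with Kira, for 4 in total.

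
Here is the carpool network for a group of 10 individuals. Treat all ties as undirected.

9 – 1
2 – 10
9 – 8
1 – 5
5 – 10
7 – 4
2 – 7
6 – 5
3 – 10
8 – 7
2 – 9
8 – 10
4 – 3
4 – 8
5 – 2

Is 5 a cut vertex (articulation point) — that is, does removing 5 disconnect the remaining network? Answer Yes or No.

Yes

Removing 5 leaves {1, 2, 3, 4, 7, 8, 9, and 10} with no path to {6}, so the network splits into 2 components. 5 is a cut vertex.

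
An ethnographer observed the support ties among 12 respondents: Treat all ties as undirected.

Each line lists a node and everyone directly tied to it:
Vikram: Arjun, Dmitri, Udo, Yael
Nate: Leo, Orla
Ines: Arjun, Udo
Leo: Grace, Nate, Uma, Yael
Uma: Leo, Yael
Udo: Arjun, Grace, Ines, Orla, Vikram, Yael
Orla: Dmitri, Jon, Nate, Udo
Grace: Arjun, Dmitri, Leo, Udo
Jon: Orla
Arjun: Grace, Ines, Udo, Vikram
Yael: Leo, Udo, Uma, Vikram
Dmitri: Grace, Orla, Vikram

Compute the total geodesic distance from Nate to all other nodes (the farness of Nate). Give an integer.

Distances from Nate: Arjun:3, Dmitri:2, Grace:2, Ines:3, Jon:2, Leo:1, Orla:1, Udo:2, Uma:2, Vikram:3, Yael:2.
Sum = 3 + 2 + 2 + 3 + 2 + 1 + 1 + 2 + 2 + 3 + 2 = 23.

23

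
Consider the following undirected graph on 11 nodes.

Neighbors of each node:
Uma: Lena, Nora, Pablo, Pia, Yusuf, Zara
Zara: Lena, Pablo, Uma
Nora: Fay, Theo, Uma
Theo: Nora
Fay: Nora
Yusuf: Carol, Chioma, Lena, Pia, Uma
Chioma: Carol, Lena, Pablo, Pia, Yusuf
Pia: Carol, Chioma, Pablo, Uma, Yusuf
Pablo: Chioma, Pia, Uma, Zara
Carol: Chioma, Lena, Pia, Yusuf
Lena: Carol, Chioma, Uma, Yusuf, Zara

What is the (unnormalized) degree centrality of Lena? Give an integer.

Lena is directly tied to Carol, Chioma, Uma, Yusuf, and Zara. That is 5 neighbors, so the degree of Lena is 5.

5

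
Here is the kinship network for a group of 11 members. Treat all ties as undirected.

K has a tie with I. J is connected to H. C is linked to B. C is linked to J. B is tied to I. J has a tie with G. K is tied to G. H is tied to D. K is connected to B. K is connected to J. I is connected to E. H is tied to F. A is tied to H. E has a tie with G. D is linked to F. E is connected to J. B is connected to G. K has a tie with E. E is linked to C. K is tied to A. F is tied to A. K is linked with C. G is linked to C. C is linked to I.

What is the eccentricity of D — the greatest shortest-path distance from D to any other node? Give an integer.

4

Distances from D: A:2, B:4, C:3, E:3, F:1, G:3, H:1, I:4, J:2, K:3.
The largest is 4 (to B and I), so the eccentricity of D is 4.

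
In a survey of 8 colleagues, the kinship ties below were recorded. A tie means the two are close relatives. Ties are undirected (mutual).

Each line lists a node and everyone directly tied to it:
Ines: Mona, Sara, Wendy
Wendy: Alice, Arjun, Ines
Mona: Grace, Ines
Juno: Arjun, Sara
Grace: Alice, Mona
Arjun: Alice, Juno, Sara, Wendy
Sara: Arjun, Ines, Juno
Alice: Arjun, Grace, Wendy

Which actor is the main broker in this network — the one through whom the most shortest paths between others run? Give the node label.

Arjun

Unnormalized betweenness of each node: Alice:23/6, Arjun:5, Grace:4/3, Ines:14/3, Juno:0, Mona:3/2, Sara:17/6, Wendy:11/6.
Arjun has the largest value, 5, making it the main broker — the node through which the most shortest paths run.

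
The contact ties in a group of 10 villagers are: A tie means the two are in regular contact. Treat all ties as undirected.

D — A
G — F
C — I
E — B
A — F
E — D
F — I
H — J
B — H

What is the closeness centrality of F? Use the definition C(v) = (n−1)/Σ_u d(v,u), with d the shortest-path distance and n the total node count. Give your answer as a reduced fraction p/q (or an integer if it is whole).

Distances from F: A:1, B:4, C:2, D:2, E:3, G:1, H:5, I:1, J:6. Sum = 25.
n = 10, so closeness = 9/25.

9/25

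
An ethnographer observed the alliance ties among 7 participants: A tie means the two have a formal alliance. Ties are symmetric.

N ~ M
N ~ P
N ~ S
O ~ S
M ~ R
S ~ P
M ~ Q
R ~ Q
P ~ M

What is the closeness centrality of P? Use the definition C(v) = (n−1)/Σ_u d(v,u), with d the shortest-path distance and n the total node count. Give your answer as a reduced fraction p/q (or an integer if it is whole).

2/3

Distances from P: M:1, N:1, O:2, Q:2, R:2, S:1. Sum = 9.
n = 7, so closeness = 6/9 = 2/3.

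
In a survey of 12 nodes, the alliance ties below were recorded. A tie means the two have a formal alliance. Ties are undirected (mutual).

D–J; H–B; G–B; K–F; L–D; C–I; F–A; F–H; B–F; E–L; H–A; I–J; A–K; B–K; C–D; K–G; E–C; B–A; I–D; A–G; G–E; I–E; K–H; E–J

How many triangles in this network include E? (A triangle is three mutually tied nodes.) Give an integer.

E's neighbors: C, G, I, J, and L.
Neighbor pairs that are themselves tied: E–C–I; E–I–J. Each forms one triangle with E, for 2 in total.

2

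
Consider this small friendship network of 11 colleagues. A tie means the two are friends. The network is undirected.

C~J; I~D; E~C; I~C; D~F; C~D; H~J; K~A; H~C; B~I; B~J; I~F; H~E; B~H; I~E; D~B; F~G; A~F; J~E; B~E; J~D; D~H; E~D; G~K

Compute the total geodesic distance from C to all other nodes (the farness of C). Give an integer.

Distances from C: A:3, B:2, D:1, E:1, F:2, G:3, H:1, I:1, J:1, K:4.
Sum = 3 + 2 + 1 + 1 + 2 + 3 + 1 + 1 + 1 + 4 = 19.

19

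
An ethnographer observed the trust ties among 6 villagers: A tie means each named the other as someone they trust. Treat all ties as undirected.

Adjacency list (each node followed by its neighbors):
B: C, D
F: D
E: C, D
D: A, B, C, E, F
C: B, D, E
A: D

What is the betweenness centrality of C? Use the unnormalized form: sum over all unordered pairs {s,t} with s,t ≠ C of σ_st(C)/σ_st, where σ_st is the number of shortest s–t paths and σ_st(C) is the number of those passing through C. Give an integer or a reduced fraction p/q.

Pairs whose geodesics pass through C — B–E: 1/2.
All other pairs contribute 0.
Summing the contributions gives betweenness(C) = 1/2.

1/2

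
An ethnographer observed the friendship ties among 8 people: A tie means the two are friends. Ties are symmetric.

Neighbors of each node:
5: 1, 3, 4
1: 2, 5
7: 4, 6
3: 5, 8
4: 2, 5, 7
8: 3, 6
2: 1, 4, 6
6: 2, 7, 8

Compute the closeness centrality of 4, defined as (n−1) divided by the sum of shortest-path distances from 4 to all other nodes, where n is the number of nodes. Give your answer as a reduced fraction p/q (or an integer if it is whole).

7/12

Distances from 4: 1:2, 2:1, 3:2, 5:1, 6:2, 7:1, 8:3. Sum = 12.
n = 8, so closeness = 7/12.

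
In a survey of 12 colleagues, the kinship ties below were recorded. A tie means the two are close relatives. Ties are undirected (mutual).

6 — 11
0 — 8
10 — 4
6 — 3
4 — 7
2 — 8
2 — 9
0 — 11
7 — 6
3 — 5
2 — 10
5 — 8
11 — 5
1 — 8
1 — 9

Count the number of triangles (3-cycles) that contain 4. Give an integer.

0

4's neighbors are 7 and 10, but none of them are tied to each other, so no triangle contains 4.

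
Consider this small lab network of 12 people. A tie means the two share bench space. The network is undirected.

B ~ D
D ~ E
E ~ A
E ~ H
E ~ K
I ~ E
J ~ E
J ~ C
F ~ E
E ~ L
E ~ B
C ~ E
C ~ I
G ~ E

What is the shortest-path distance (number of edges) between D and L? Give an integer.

2

One shortest route is D – E – L, which uses 2 edges, and D and L are not directly tied, so nothing shorter exists. So d(D,L) = 2.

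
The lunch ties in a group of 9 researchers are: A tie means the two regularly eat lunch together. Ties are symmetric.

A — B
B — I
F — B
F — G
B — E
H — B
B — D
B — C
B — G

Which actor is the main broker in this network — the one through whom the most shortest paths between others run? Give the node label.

B

Unnormalized betweenness of each node: A:0, B:27, C:0, D:0, E:0, F:0, G:0, H:0, I:0.
B has the largest value, 27, making it the main broker — the node through which the most shortest paths run.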